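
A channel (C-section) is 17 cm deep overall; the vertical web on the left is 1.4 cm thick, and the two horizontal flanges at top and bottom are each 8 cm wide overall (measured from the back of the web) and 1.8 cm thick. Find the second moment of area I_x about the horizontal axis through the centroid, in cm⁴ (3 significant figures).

Break the section into simple shapes (no overlaps), measuring from the bottom-left corner of the bounding box.
Web: 1.4 × 17, A = 23.8 cm², y = 8.5 cm, Ī = 573.18 cm⁴.
Top flange (beyond web): 6.6 × 1.8, A = 11.88 cm², y = 16.1 cm, Ī = 3.2076 cm⁴.
Bottom flange (beyond web): 6.6 × 1.8, A = 11.88 cm², y = 0.9 cm, Ī = 3.2076 cm⁴.
By symmetry the centroid is at mid-height, ȳ = 8.5 cm.
Transfer each piece to the horizontal axis through the centroid using Ī + A·d² with d = y − 8.5:
  web: d = 0 cm → contributes +573.18 cm⁴
  top flange (beyond web): d = 7.6 cm → contributes +689.4 cm⁴
  bottom flange (beyond web): d = -7.6 cm → contributes +689.4 cm⁴
Total I = 1 952 cm⁴.

I_x ≈ 1950 cm⁴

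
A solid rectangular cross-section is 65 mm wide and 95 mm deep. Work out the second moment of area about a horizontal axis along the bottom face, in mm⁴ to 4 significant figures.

I_base ≈ 1.858 × 10⁷ mm⁴

The section: 65 × 95, A = 6 175 mm², y = 47.5 mm, Ī = 4 644 115 mm⁴.
Transfer it to the bottom edge using Ī + A·d² with d = y − 0:
  the section: d = 47.5 mm → contributes +18 576 458 mm⁴
Total I = 18 576 458 mm⁴.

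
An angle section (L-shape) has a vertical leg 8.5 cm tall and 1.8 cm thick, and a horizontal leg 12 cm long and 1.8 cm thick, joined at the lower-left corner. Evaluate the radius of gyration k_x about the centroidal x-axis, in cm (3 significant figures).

Break the section into simple shapes (no overlaps), measuring from the bottom-left corner of the bounding box.
Vertical leg: 1.8 × 8.5, A = 15.3 cm², y = 4.25 cm, Ī = 92.119 cm⁴.
Horizontal leg (remainder): 10.2 × 1.8, A = 18.36 cm², y = 0.9 cm, Ī = 4.9572 cm⁴.
Centroid: ȳ = ΣA·y / ΣA = 2.4227 cm.
Transfer each piece to the centroidal x-axis using Ī + A·d² with d = y − 2.4227:
  vertical leg: d = 1.8273 cm → contributes +143.2 cm⁴
  horizontal leg (remainder): d = -1.5227 cm → contributes +47.529 cm⁴
Total I = 190.73 cm⁴.
Radius of gyration: k = √(I/A) = √(190.73 / 33.66) = 2.3804 cm.

k_x ≈ 2.38 cm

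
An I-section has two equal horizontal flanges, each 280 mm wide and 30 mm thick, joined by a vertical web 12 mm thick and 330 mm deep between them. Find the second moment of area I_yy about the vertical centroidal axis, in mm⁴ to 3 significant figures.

Split into non-overlapping primitives; take the origin at the lower-left of the bounding box.
Bottom flange: 280 × 30, A = 8 400 mm², x = 140 mm, Ī = 54 880 000 mm⁴.
Web: 12 × 330, A = 3 960 mm², x = 140 mm, Ī = 47 520 mm⁴.
Top flange: 280 × 30, A = 8 400 mm², x = 140 mm, Ī = 54 880 000 mm⁴.
By symmetry the centroid is at mid-width, x̄ = 140 mm.
All pieces are centred on the vertical centroidal axis, so I = ΣĪ = 109 807 520 mm⁴.

I_yy ≈ 1.10 × 10⁸ mm⁴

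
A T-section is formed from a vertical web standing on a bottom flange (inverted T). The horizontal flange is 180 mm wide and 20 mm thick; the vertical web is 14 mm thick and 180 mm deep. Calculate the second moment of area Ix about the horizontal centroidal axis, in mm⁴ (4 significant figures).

Split into non-overlapping primitives; take the origin at the lower-left of the bounding box.
Flange: 180 × 20, A = 3 600 mm², y = 10 mm, Ī = 120 000 mm⁴.
Web: 14 × 180, A = 2 520 mm², y = 110 mm, Ī = 6 804 000 mm⁴.
Centroid: ȳ = ΣA·y / ΣA = 51.1765 mm.
Transfer each piece to the horizontal centroidal axis using Ī + A·d² with d = y − 51.1765:
  flange: d = -41.1765 mm → contributes +6 223 806 mm⁴
  web: d = 58.8235 mm → contributes +15 523 723 mm⁴
Total I = 21 747 529 mm⁴.

Ix ≈ 2.175 × 10⁷ mm⁴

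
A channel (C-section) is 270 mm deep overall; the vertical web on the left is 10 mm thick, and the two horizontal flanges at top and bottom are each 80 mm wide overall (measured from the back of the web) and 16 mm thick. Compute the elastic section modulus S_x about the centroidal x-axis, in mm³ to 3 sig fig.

S_x ≈ 3.89 × 10⁵ mm³

Treat the section as a set of non-overlapping primitives; coordinates are from the bounding-box lower-left.
Web: 10 × 270, A = 2 700 mm², y = 135 mm, Ī = 16 402 500 mm⁴.
Top flange (beyond web): 70 × 16, A = 1 120 mm², y = 262 mm, Ī = 23 893 mm⁴.
Bottom flange (beyond web): 70 × 16, A = 1 120 mm², y = 8 mm, Ī = 23 893 mm⁴.
By symmetry the centroid is at mid-height, ȳ = 135 mm.
Transfer each piece to the centroidal x-axis using Ī + A·d² with d = y − 135:
  web: d = 0 mm → contributes +16 402 500 mm⁴
  top flange (beyond web): d = 127 mm → contributes +18 088 373 mm⁴
  bottom flange (beyond web): d = -127 mm → contributes +18 088 373 mm⁴
Total I = 52 579 247 mm⁴.
Extreme fibre distance c = 135 mm; S = I/c = 389 476 mm³.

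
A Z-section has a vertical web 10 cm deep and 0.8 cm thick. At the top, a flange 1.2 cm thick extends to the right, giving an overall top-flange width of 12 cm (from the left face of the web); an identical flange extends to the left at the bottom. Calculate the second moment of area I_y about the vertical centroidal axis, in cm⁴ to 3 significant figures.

Split into non-overlapping primitives; take the origin at the lower-left of the bounding box.
Web: 0.8 × 10, A = 8 cm², x = 11.6 cm, Ī = 0.42667 cm⁴.
Top flange (beyond web): 11.2 × 1.2, A = 13.44 cm², x = 17.6 cm, Ī = 140.49 cm⁴.
Bottom flange (beyond web): 11.2 × 1.2, A = 13.44 cm², x = 5.6 cm, Ī = 140.49 cm⁴.
Centroid: x̄ = ΣA·x / ΣA = 11.6 cm.
Transfer each piece to the vertical centroidal axis using Ī + A·d² with d = x − 11.6:
  web: d = 0 cm → contributes +0.42667 cm⁴
  top flange (beyond web): d = 6 cm → contributes +624.33 cm⁴
  bottom flange (beyond web): d = -6 cm → contributes +624.33 cm⁴
Total I = 1249.1 cm⁴.

I_y ≈ 1250 cm⁴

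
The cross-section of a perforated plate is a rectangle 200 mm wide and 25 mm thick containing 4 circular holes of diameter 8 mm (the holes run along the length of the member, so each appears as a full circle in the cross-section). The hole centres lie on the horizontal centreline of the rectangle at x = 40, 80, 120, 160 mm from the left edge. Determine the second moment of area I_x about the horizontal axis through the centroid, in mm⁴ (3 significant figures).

I_x ≈ 2.60 × 10⁵ mm⁴

Break the section into simple shapes (no overlaps), measuring from the bottom-left corner of the bounding box.
Plate: 200 × 25, A = 5 000 mm², y = 12.5 mm, Ī = 260 417 mm⁴.
Hole 1 (subtracted): ⌀8, A = 50.265 mm², y = 12.5 mm, Ī = 201.06 mm⁴.
Hole 2 (subtracted): ⌀8, A = 50.265 mm², y = 12.5 mm, Ī = 201.06 mm⁴.
Hole 3 (subtracted): ⌀8, A = 50.265 mm², y = 12.5 mm, Ī = 201.06 mm⁴.
Hole 4 (subtracted): ⌀8, A = 50.265 mm², y = 12.5 mm, Ī = 201.06 mm⁴.
By symmetry the centroid is at mid-height, ȳ = 12.5 mm.
All pieces are centred on the horizontal axis through the centroid, so I = ΣĪ (holes subtracted) = 259 612 mm⁴.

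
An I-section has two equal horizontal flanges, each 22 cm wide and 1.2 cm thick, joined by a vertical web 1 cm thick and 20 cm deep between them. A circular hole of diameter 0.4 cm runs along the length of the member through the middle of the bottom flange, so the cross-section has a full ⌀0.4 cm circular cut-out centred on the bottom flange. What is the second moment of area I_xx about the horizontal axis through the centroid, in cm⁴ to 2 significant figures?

Break the section into simple shapes (no overlaps), measuring from the bottom-left corner of the bounding box.
Bottom flange: 22 × 1.2, A = 26.4 cm², y = 0.6 cm, Ī = 3.168 cm⁴.
Web: 1 × 20, A = 20 cm², y = 11.2 cm, Ī = 666.7 cm⁴.
Top flange: 22 × 1.2, A = 26.4 cm², y = 21.8 cm, Ī = 3.168 cm⁴.
Hole (subtracted): ⌀0.4, A = 0.1257 cm², y = 0.6 cm, Ī = 0.001257 cm⁴.
Centroid: ȳ = ΣA·y / ΣA = 11.22 cm.
Transfer each piece to the horizontal axis through the centroid using Ī + A·d² with d = y − 11.22:
  bottom flange: d = -10.62 cm → contributes +2 980 cm⁴
  web: d = -0.01833 cm → contributes +666.7 cm⁴
  top flange: d = 10.58 cm → contributes +2 959 cm⁴
  hole: d = -10.62 cm → contributes −14.17 cm⁴
Total I = 6 591 cm⁴.

I_xx ≈ 6600 cm⁴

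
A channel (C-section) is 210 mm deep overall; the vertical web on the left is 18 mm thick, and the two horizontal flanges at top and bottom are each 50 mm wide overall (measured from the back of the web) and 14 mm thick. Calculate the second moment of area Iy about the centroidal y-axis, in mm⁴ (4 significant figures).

Treat the section as a set of non-overlapping primitives; coordinates are from the bounding-box lower-left.
Web: 18 × 210, A = 3 780 mm², x = 9 mm, Ī = 102 060 mm⁴.
Top flange (beyond web): 32 × 14, A = 448 mm², x = 34 mm, Ī = 38229.3 mm⁴.
Bottom flange (beyond web): 32 × 14, A = 448 mm², x = 34 mm, Ī = 38229.3 mm⁴.
Centroid: x̄ = ΣA·x / ΣA = 13.7904 mm.
Transfer each piece to the centroidal y-axis using Ī + A·d² with d = x − 13.7904:
  web: d = -4.79042 mm → contributes +188 804 mm⁴
  top flange (beyond web): d = 20.2096 mm → contributes +221 205 mm⁴
  bottom flange (beyond web): d = 20.2096 mm → contributes +221 205 mm⁴
Total I = 631 213 mm⁴.

Iy ≈ 6.312 × 10⁵ mm⁴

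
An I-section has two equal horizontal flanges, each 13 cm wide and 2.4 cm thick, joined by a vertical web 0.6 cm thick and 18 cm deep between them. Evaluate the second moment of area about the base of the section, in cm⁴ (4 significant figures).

I_base ≈ 1.633 × 10⁴ cm⁴

Split into non-overlapping primitives; take the origin at the lower-left of the bounding box.
Bottom flange: 13 × 2.4, A = 31.2 cm², y = 1.2 cm, Ī = 14.976 cm⁴.
Web: 0.6 × 18, A = 10.8 cm², y = 11.4 cm, Ī = 291.6 cm⁴.
Top flange: 13 × 2.4, A = 31.2 cm², y = 21.6 cm, Ī = 14.976 cm⁴.
Transfer each piece to the bottom edge using Ī + A·d² with d = y − 0:
  bottom flange: d = 1.2 cm → contributes +59.904 cm⁴
  web: d = 11.4 cm → contributes +1695.17 cm⁴
  top flange: d = 21.6 cm → contributes +14571.6 cm⁴
Total I = 16326.7 cm⁴.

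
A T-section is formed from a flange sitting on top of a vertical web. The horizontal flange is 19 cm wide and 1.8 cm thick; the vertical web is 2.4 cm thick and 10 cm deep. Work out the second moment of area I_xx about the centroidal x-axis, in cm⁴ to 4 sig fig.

Break the section into simple shapes (no overlaps), measuring from the bottom-left corner of the bounding box.
Flange: 19 × 1.8, A = 34.2 cm², y = 10.9 cm, Ī = 9.234 cm⁴.
Web: 2.4 × 10, A = 24 cm², y = 5 cm, Ī = 200 cm⁴.
Centroid: ȳ = ΣA·y / ΣA = 8.46701 cm.
Transfer each piece to the centroidal x-axis using Ī + A·d² with d = y − 8.46701:
  flange: d = 2.43299 cm → contributes +211.679 cm⁴
  web: d = -3.46701 cm → contributes +488.484 cm⁴
Total I = 700.163 cm⁴.

I_xx ≈ 700.2 cm⁴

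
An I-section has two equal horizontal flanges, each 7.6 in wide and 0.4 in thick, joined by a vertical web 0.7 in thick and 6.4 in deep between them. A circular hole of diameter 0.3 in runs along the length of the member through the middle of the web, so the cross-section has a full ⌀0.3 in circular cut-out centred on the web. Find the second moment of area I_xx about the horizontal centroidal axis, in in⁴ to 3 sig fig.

I_xx ≈ 85.7 in⁴

Treat the section as a set of non-overlapping primitives; coordinates are from the bounding-box lower-left.
Bottom flange: 7.6 × 0.4, A = 3.04 in², y = 0.2 in, Ī = 0.040533 in⁴.
Web: 0.7 × 6.4, A = 4.48 in², y = 3.6 in, Ī = 15.292 in⁴.
Top flange: 7.6 × 0.4, A = 3.04 in², y = 7 in, Ī = 0.040533 in⁴.
Hole (subtracted): ⌀0.3, A = 0.070686 in², y = 3.6 in, Ī = 0.00039761 in⁴.
By symmetry the centroid is at mid-height, ȳ = 3.6 in.
Transfer each piece to the horizontal centroidal axis using Ī + A·d² with d = y − 3.6:
  bottom flange: d = -3.4 in → contributes +35.183 in⁴
  web: d = 0 in → contributes +15.292 in⁴
  top flange: d = 3.4 in → contributes +35.183 in⁴
  hole: d = 0 in → contributes −0.00039761 in⁴
Total I = 85.657 in⁴.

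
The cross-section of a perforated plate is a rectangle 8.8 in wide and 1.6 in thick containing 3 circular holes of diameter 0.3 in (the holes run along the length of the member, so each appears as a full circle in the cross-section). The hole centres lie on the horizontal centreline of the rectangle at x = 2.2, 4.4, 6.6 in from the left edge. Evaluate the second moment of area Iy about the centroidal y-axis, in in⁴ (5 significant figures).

Iy ≈ 90.178 in⁴

Split into non-overlapping primitives; take the origin at the lower-left of the bounding box.
Plate: 8.8 × 1.6, A = 14.08 in², x = 4.4 in, Ī = 90.86293 in⁴.
Hole 1 (subtracted): ⌀0.3, A = 0.07068583 in², x = 2.2 in, Ī = 0.0003976078 in⁴.
Hole 2 (subtracted): ⌀0.3, A = 0.07068583 in², x = 4.4 in, Ī = 0.0003976078 in⁴.
Hole 3 (subtracted): ⌀0.3, A = 0.07068583 in², x = 6.6 in, Ī = 0.0003976078 in⁴.
By symmetry the centroid is at mid-width, x̄ = 4.4 in.
Transfer each piece to the centroidal y-axis using Ī + A·d² with d = x − 4.4:
  plate: d = 0 in → contributes +90.86293 in⁴
  hole 1: d = -2.2 in → contributes −0.342517 in⁴
  hole 2: d = 0 in → contributes −0.0003976078 in⁴
  hole 3: d = 2.2 in → contributes −0.342517 in⁴
Total I = 90.1775 in⁴.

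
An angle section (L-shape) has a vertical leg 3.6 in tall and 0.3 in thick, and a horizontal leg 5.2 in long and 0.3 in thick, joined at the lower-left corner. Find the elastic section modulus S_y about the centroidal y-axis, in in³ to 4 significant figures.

Treat the section as a set of non-overlapping primitives; coordinates are from the bounding-box lower-left.
Vertical leg: 0.3 × 3.6, A = 1.08 in², x = 0.15 in, Ī = 0.0081 in⁴.
Horizontal leg (remainder): 4.9 × 0.3, A = 1.47 in², x = 2.75 in, Ī = 2.94123 in⁴.
Centroid: x̄ = ΣA·x / ΣA = 1.64882 in.
Transfer each piece to the centroidal y-axis using Ī + A·d² with d = x − 1.64882:
  vertical leg: d = -1.49882 in → contributes +2.43429 in⁴
  horizontal leg (remainder): d = 1.10118 in → contributes +4.72373 in⁴
Total I = 7.15802 in⁴.
Extreme fibre distance c = 3.55118 in; S = I/c = 2.01568 in³.

S_y ≈ 2.016 in³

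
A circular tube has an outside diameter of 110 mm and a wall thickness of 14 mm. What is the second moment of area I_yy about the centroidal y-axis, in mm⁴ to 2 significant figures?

Break the section into simple shapes (no overlaps), measuring from the bottom-left corner of the bounding box.
Outer circle: ⌀110, A = 9 503 mm², x = 55 mm, Ī = 7 186 884 mm⁴.
Bore (subtracted): ⌀82, A = 5 281 mm², x = 55 mm, Ī = 2 219 347 mm⁴.
By symmetry the centroid is at mid-width, x̄ = 55 mm.
All pieces are centred on the centroidal y-axis, so I = ΣĪ (holes subtracted) = 4 967 537 mm⁴.

I_yy ≈ 5.0 × 10⁶ mm⁴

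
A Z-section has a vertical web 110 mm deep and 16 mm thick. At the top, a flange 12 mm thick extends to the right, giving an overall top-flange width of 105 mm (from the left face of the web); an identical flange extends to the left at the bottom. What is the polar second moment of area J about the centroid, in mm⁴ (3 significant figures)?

Split into non-overlapping primitives; take the origin at the lower-left of the bounding box.
Web: 16 × 110, A = 1 760 mm², y = 55 mm, Ī = 1 774 667 mm⁴.
Top flange (beyond web): 89 × 12, A = 1 068 mm², y = 104 mm, Ī = 12 816 mm⁴.
Bottom flange (beyond web): 89 × 12, A = 1 068 mm², y = 6 mm, Ī = 12 816 mm⁴.
Centroid: ȳ = ΣA·y / ΣA = 55 mm.
Transfer each piece to the centroidal x-axis using Ī + A·d² with d = y − 55:
  web: d = 0 mm → contributes +1 774 667 mm⁴
  top flange (beyond web): d = 49 mm → contributes +2 577 084 mm⁴
  bottom flange (beyond web): d = -49 mm → contributes +2 577 084 mm⁴
Total I = 6 928 835 mm⁴.
For the y-axis: x̄ = 97 mm.
Repeating about the centroidal y-axis gives I_y = 7 334 835 mm⁴.
Polar second moment: J = I_x + I_y = 14 263 669 mm⁴.

J ≈ 1.43 × 10⁷ mm⁴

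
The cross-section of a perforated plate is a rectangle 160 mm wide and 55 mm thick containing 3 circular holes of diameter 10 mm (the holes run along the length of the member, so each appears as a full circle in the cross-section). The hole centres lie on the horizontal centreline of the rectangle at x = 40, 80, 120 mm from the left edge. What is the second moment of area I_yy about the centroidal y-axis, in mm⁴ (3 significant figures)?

I_yy ≈ 1.85 × 10⁷ mm⁴

Break the section into simple shapes (no overlaps), measuring from the bottom-left corner of the bounding box.
Plate: 160 × 55, A = 8 800 mm², x = 80 mm, Ī = 18 773 333 mm⁴.
Hole 1 (subtracted): ⌀10, A = 78.54 mm², x = 40 mm, Ī = 490.87 mm⁴.
Hole 2 (subtracted): ⌀10, A = 78.54 mm², x = 80 mm, Ī = 490.87 mm⁴.
Hole 3 (subtracted): ⌀10, A = 78.54 mm², x = 120 mm, Ī = 490.87 mm⁴.
By symmetry the centroid is at mid-width, x̄ = 80 mm.
Transfer each piece to the centroidal y-axis using Ī + A·d² with d = x − 80:
  plate: d = 0 mm → contributes +18 773 333 mm⁴
  hole 1: d = -40 mm → contributes −126 155 mm⁴
  hole 2: d = 0 mm → contributes −490.87 mm⁴
  hole 3: d = 40 mm → contributes −126 155 mm⁴
Total I = 18 520 533 mm⁴.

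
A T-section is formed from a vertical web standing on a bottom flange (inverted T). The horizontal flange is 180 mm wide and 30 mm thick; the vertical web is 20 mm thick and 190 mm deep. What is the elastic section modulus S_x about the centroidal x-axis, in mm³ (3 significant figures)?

Treat the section as a set of non-overlapping primitives; coordinates are from the bounding-box lower-left.
Flange: 180 × 30, A = 5 400 mm², y = 15 mm, Ī = 405 000 mm⁴.
Web: 20 × 190, A = 3 800 mm², y = 125 mm, Ī = 11 431 667 mm⁴.
Centroid: ȳ = ΣA·y / ΣA = 60.435 mm.
Transfer each piece to the centroidal x-axis using Ī + A·d² with d = y − 60.435:
  flange: d = -45.435 mm → contributes +11 552 325 mm⁴
  web: d = 64.565 mm → contributes +27 272 602 mm⁴
Total I = 38 824 928 mm⁴.
Extreme fibre distance c = 159.57 mm; S = I/c = 243 317 mm³.

S_x ≈ 2.43 × 10⁵ mm³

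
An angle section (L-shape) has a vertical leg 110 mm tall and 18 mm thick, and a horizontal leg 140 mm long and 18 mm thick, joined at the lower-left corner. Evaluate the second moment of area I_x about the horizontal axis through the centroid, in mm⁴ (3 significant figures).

Decompose the section into non-overlapping parts with the origin at the bottom-left of its bounding rectangle.
Vertical leg: 18 × 110, A = 1 980 mm², y = 55 mm, Ī = 1 996 500 mm⁴.
Horizontal leg (remainder): 122 × 18, A = 2 196 mm², y = 9 mm, Ī = 59 292 mm⁴.
Centroid: ȳ = ΣA·y / ΣA = 30.81 mm.
Transfer each piece to the horizontal axis through the centroid using Ī + A·d² with d = y − 30.81:
  vertical leg: d = 24.19 mm → contributes +3 155 076 mm⁴
  horizontal leg (remainder): d = -21.81 mm → contributes +1 103 910 mm⁴
Total I = 4 258 986 mm⁴.

I_x ≈ 4.26 × 10⁶ mm⁴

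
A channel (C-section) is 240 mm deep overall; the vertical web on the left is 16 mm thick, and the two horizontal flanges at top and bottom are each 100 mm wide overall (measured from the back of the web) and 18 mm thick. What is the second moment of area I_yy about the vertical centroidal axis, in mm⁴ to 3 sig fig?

Break the section into simple shapes (no overlaps), measuring from the bottom-left corner of the bounding box.
Web: 16 × 240, A = 3 840 mm², x = 8 mm, Ī = 81 920 mm⁴.
Top flange (beyond web): 84 × 18, A = 1 512 mm², x = 58 mm, Ī = 889 056 mm⁴.
Bottom flange (beyond web): 84 × 18, A = 1 512 mm², x = 58 mm, Ī = 889 056 mm⁴.
Centroid: x̄ = ΣA·x / ΣA = 30.028 mm.
Transfer each piece to the vertical centroidal axis using Ī + A·d² with d = x − 30.028:
  web: d = -22.028 mm → contributes +1 945 209 mm⁴
  top flange (beyond web): d = 27.972 mm → contributes +2 072 097 mm⁴
  bottom flange (beyond web): d = 27.972 mm → contributes +2 072 097 mm⁴
Total I = 6 089 403 mm⁴.

I_yy ≈ 6.09 × 10⁶ mm⁴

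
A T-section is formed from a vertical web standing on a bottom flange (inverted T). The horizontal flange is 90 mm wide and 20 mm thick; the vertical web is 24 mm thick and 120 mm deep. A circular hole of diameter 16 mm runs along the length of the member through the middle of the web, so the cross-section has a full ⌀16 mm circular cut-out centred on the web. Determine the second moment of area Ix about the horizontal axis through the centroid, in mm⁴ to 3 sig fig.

Decompose the section into non-overlapping parts with the origin at the bottom-left of its bounding rectangle.
Flange: 90 × 20, A = 1 800 mm², y = 10 mm, Ī = 60 000 mm⁴.
Web: 24 × 120, A = 2 880 mm², y = 80 mm, Ī = 3 456 000 mm⁴.
Hole (subtracted): ⌀16, A = 201.06 mm², y = 80 mm, Ī = 3 217 mm⁴.
Centroid: ȳ = ΣA·y / ΣA = 51.868 mm.
Transfer each piece to the horizontal axis through the centroid using Ī + A·d² with d = y − 51.868:
  flange: d = -41.868 mm → contributes +3 215 323 mm⁴
  web: d = 28.132 mm → contributes +5 735 205 mm⁴
  hole: d = 28.132 mm → contributes −162 336 mm⁴
Total I = 8 788 193 mm⁴.

Ix ≈ 8.79 × 10⁶ mm⁴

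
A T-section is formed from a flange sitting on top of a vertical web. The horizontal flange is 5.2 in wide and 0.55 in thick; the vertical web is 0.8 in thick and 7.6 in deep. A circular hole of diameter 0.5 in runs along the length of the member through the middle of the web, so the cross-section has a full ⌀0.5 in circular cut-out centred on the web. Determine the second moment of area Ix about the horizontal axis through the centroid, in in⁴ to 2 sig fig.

Ix ≈ 61 in⁴

Decompose the section into non-overlapping parts with the origin at the bottom-left of its bounding rectangle.
Flange: 5.2 × 0.55, A = 2.86 in², y = 7.875 in, Ī = 0.0721 in⁴.
Web: 0.8 × 7.6, A = 6.08 in², y = 3.8 in, Ī = 29.27 in⁴.
Hole (subtracted): ⌀0.5, A = 0.1963 in², y = 3.8 in, Ī = 0.003068 in⁴.
Centroid: ȳ = ΣA·y / ΣA = 5.133 in.
Transfer each piece to the horizontal axis through the centroid using Ī + A·d² with d = y − 5.133:
  flange: d = 2.742 in → contributes +21.58 in⁴
  web: d = -1.333 in → contributes +40.07 in⁴
  hole: d = -1.333 in → contributes −0.3519 in⁴
Total I = 61.29 in⁴.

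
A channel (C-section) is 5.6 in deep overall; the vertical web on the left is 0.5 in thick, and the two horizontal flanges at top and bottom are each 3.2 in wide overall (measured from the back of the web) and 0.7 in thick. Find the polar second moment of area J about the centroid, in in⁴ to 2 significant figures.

Split into non-overlapping primitives; take the origin at the lower-left of the bounding box.
Web: 0.5 × 5.6, A = 2.8 in², y = 2.8 in, Ī = 7.317 in⁴.
Top flange (beyond web): 2.7 × 0.7, A = 1.89 in², y = 5.25 in, Ī = 0.07718 in⁴.
Bottom flange (beyond web): 2.7 × 0.7, A = 1.89 in², y = 0.35 in, Ī = 0.07718 in⁴.
By symmetry the centroid is at mid-height, ȳ = 2.8 in.
Transfer each piece to the centroidal x-axis using Ī + A·d² with d = y − 2.8:
  web: d = 0 in → contributes +7.317 in⁴
  top flange (beyond web): d = 2.45 in → contributes +11.42 in⁴
  bottom flange (beyond web): d = -2.45 in → contributes +11.42 in⁴
Total I = 30.16 in⁴.
For the y-axis: x̄ = 1.169 in.
Repeating about the centroidal y-axis gives I_y = 6.472 in⁴.
Polar second moment: J = I_x + I_y = 36.63 in⁴.

J ≈ 37 in⁴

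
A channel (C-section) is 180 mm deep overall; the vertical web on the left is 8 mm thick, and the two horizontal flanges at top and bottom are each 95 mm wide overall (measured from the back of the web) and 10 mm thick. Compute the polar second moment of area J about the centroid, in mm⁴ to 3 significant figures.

Break the section into simple shapes (no overlaps), measuring from the bottom-left corner of the bounding box.
Web: 8 × 180, A = 1 440 mm², y = 90 mm, Ī = 3 888 000 mm⁴.
Top flange (beyond web): 87 × 10, A = 870 mm², y = 175 mm, Ī = 7 250 mm⁴.
Bottom flange (beyond web): 87 × 10, A = 870 mm², y = 5 mm, Ī = 7 250 mm⁴.
By symmetry the centroid is at mid-height, ȳ = 90 mm.
Transfer each piece to the centroidal x-axis using Ī + A·d² with d = y − 90:
  web: d = 0 mm → contributes +3 888 000 mm⁴
  top flange (beyond web): d = 85 mm → contributes +6 293 000 mm⁴
  bottom flange (beyond web): d = -85 mm → contributes +6 293 000 mm⁴
Total I = 16 474 000 mm⁴.
For the y-axis: x̄ = 29.991 mm.
Repeating about the centroidal y-axis gives I_y = 2 882 940 mm⁴.
Polar second moment: J = I_x + I_y = 19 356 940 mm⁴.

J ≈ 1.94 × 10⁷ mm⁴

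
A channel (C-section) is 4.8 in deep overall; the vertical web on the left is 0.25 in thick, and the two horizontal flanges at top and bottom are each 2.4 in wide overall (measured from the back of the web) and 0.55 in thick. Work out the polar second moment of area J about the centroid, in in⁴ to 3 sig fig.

Split into non-overlapping primitives; take the origin at the lower-left of the bounding box.
Web: 0.25 × 4.8, A = 1.2 in², y = 2.4 in, Ī = 2.304 in⁴.
Top flange (beyond web): 2.15 × 0.55, A = 1.1825 in², y = 4.525 in, Ī = 0.029809 in⁴.
Bottom flange (beyond web): 2.15 × 0.55, A = 1.1825 in², y = 0.275 in, Ī = 0.029809 in⁴.
By symmetry the centroid is at mid-height, ȳ = 2.4 in.
Transfer each piece to the centroidal x-axis using Ī + A·d² with d = y − 2.4:
  web: d = 0 in → contributes +2.304 in⁴
  top flange (beyond web): d = 2.125 in → contributes +5.3695 in⁴
  bottom flange (beyond web): d = -2.125 in → contributes +5.3695 in⁴
Total I = 13.043 in⁴.
For the y-axis: x̄ = 0.92107 in.
Repeating about the centroidal y-axis gives I_y = 2.0636 in⁴.
Polar second moment: J = I_x + I_y = 15.107 in⁴.

J ≈ 15.1 in⁴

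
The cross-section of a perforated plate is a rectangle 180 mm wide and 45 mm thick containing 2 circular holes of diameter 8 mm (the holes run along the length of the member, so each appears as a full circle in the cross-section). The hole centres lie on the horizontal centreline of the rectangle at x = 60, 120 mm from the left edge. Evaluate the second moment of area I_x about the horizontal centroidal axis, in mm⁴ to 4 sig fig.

I_x ≈ 1.366 × 10⁶ mm⁴

Break the section into simple shapes (no overlaps), measuring from the bottom-left corner of the bounding box.
Plate: 180 × 45, A = 8 100 mm², y = 22.5 mm, Ī = 1 366 875 mm⁴.
Hole 1 (subtracted): ⌀8, A = 50.2655 mm², y = 22.5 mm, Ī = 201.062 mm⁴.
Hole 2 (subtracted): ⌀8, A = 50.2655 mm², y = 22.5 mm, Ī = 201.062 mm⁴.
By symmetry the centroid is at mid-height, ȳ = 22.5 mm.
All pieces are centred on the horizontal centroidal axis, so I = ΣĪ (holes subtracted) = 1 366 473 mm⁴.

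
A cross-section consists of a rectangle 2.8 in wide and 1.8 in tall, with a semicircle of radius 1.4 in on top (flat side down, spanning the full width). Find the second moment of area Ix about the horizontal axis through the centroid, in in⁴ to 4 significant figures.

Break the section into simple shapes (no overlaps), measuring from the bottom-left corner of the bounding box.
Rectangular body: 2.8 × 1.8, A = 5.04 in², y = 0.9 in, Ī = 1.3608 in⁴.
Semicircular cap: semicircle r = 1.4, A = 3.07876 in², y = 2.39418 in, Ī = 0.421642 in⁴.
Centroid: ȳ = ΣA·y / ΣA = 1.46662 in.
Transfer each piece to the horizontal axis through the centroid using Ī + A·d² with d = y − 1.46662:
  rectangular body: d = -0.566616 in → contributes +2.97891 in⁴
  semicircular cap: d = 0.927563 in → contributes +3.07052 in⁴
Total I = 6.04943 in⁴.

Ix ≈ 6.049 in⁴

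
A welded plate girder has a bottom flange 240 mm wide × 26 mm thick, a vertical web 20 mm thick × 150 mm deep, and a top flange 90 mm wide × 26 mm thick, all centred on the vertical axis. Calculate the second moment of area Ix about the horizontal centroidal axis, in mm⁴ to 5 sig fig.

Ix ≈ 6.2380 × 10⁷ mm⁴

Decompose the section into non-overlapping parts with the origin at the bottom-left of its bounding rectangle.
Bottom plate: 240 × 26, A = 6 240 mm², y = 13 mm, Ī = 351 520 mm⁴.
Web plate: 20 × 150, A = 3 000 mm², y = 101 mm, Ī = 5 625 000 mm⁴.
Top plate: 90 × 26, A = 2 340 mm², y = 189 mm, Ī = 131 820 mm⁴.
Centroid: ȳ = ΣA·y / ΣA = 71.36269 mm.
Transfer each piece to the horizontal centroidal axis using Ī + A·d² with d = y − 71.36269:
  bottom plate: d = -58.36269 mm → contributes +21 606 233 mm⁴
  web plate: d = 29.63731 mm → contributes +8 260 110 mm⁴
  top plate: d = 117.6373 mm → contributes +32 513 994 mm⁴
Total I = 62 380 337 mm⁴.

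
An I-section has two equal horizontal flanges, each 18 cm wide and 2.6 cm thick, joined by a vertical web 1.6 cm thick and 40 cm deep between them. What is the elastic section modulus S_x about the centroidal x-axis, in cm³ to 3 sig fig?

S_x ≈ 2260 cm³

Treat the section as a set of non-overlapping primitives; coordinates are from the bounding-box lower-left.
Bottom flange: 18 × 2.6, A = 46.8 cm², y = 1.3 cm, Ī = 26.364 cm⁴.
Web: 1.6 × 40, A = 64 cm², y = 22.6 cm, Ī = 8533.3 cm⁴.
Top flange: 18 × 2.6, A = 46.8 cm², y = 43.9 cm, Ī = 26.364 cm⁴.
By symmetry the centroid is at mid-height, ȳ = 22.6 cm.
Transfer each piece to the centroidal x-axis using Ī + A·d² with d = y − 22.6:
  bottom flange: d = -21.3 cm → contributes +21 259 cm⁴
  web: d = 0 cm → contributes +8533.3 cm⁴
  top flange: d = 21.3 cm → contributes +21 259 cm⁴
Total I = 51 051 cm⁴.
Extreme fibre distance c = 22.6 cm; S = I/c = 2258.9 cm³.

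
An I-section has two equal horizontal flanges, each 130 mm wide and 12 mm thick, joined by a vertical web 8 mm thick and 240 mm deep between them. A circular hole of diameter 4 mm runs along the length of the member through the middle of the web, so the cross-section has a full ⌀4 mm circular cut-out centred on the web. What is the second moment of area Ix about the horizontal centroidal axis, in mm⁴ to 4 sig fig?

Decompose the section into non-overlapping parts with the origin at the bottom-left of its bounding rectangle.
Bottom flange: 130 × 12, A = 1 560 mm², y = 6 mm, Ī = 18 720 mm⁴.
Web: 8 × 240, A = 1 920 mm², y = 132 mm, Ī = 9 216 000 mm⁴.
Top flange: 130 × 12, A = 1 560 mm², y = 258 mm, Ī = 18 720 mm⁴.
Hole (subtracted): ⌀4, A = 12.5664 mm², y = 132 mm, Ī = 12.5664 mm⁴.
By symmetry the centroid is at mid-height, ȳ = 132 mm.
Transfer each piece to the horizontal centroidal axis using Ī + A·d² with d = y − 132:
  bottom flange: d = -126 mm → contributes +24 785 280 mm⁴
  web: d = 0 mm → contributes +9 216 000 mm⁴
  top flange: d = 126 mm → contributes +24 785 280 mm⁴
  hole: d = 0 mm → contributes −12.5664 mm⁴
Total I = 58 786 547 mm⁴.

Ix ≈ 5.879 × 10⁷ mm⁴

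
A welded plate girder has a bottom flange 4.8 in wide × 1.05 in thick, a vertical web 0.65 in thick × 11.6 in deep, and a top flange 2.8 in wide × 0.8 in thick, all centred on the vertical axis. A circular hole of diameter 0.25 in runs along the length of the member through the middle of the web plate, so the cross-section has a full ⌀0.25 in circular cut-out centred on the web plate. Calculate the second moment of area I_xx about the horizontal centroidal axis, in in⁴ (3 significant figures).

I_xx ≈ 351 in⁴

Decompose the section into non-overlapping parts with the origin at the bottom-left of its bounding rectangle.
Bottom plate: 4.8 × 1.05, A = 5.04 in², y = 0.525 in, Ī = 0.46305 in⁴.
Web plate: 0.65 × 11.6, A = 7.54 in², y = 6.85 in, Ī = 84.549 in⁴.
Top plate: 2.8 × 0.8, A = 2.24 in², y = 13.05 in, Ī = 0.11947 in⁴.
Hole (subtracted): ⌀0.25, A = 0.049087 in², y = 6.85 in, Ī = 0.00019175 in⁴.
Centroid: ȳ = ΣA·y / ΣA = 5.6321 in.
Transfer each piece to the horizontal centroidal axis using Ī + A·d² with d = y − 5.6321:
  bottom plate: d = -5.1071 in → contributes +131.92 in⁴
  web plate: d = 1.2179 in → contributes +95.733 in⁴
  top plate: d = 7.4179 in → contributes +123.38 in⁴
  hole: d = 1.2179 in → contributes −0.073006 in⁴
Total I = 350.95 in⁴.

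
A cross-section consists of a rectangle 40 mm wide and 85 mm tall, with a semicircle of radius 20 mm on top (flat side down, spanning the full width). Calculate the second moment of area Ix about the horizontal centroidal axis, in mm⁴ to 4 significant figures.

Ix ≈ 3.443 × 10⁶ mm⁴

Split into non-overlapping primitives; take the origin at the lower-left of the bounding box.
Rectangular body: 40 × 85, A = 3 400 mm², y = 42.5 mm, Ī = 2 047 083 mm⁴.
Semicircular cap: semicircle r = 20, A = 628.319 mm², y = 93.4883 mm, Ī = 17561.1 mm⁴.
Centroid: ȳ = ΣA·y / ΣA = 50.4529 mm.
Transfer each piece to the horizontal centroidal axis using Ī + A·d² with d = y − 50.4529:
  rectangular body: d = -7.95291 mm → contributes +2 262 129 mm⁴
  semicircular cap: d = 43.0353 mm → contributes +1 181 233 mm⁴
Total I = 3 443 362 mm⁴.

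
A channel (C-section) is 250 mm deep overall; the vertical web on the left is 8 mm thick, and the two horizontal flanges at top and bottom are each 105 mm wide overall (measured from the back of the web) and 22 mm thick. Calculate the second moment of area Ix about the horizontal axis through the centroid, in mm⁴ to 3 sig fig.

Split into non-overlapping primitives; take the origin at the lower-left of the bounding box.
Web: 8 × 250, A = 2 000 mm², y = 125 mm, Ī = 10 416 667 mm⁴.
Top flange (beyond web): 97 × 22, A = 2 134 mm², y = 239 mm, Ī = 86 071 mm⁴.
Bottom flange (beyond web): 97 × 22, A = 2 134 mm², y = 11 mm, Ī = 86 071 mm⁴.
By symmetry the centroid is at mid-height, ȳ = 125 mm.
Transfer each piece to the horizontal axis through the centroid using Ī + A·d² with d = y − 125:
  web: d = 0 mm → contributes +10 416 667 mm⁴
  top flange (beyond web): d = 114 mm → contributes +27 819 535 mm⁴
  bottom flange (beyond web): d = -114 mm → contributes +27 819 535 mm⁴
Total I = 66 055 737 mm⁴.

Ix ≈ 6.61 × 10⁷ mm⁴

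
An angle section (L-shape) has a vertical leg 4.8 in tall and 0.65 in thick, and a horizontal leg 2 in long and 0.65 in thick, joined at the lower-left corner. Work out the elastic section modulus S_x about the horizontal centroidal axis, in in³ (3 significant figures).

Treat the section as a set of non-overlapping primitives; coordinates are from the bounding-box lower-left.
Vertical leg: 0.65 × 4.8, A = 3.12 in², y = 2.4 in, Ī = 5.9904 in⁴.
Horizontal leg (remainder): 1.35 × 0.65, A = 0.8775 in², y = 0.325 in, Ī = 0.030895 in⁴.
Centroid: ȳ = ΣA·y / ΣA = 1.9445 in.
Transfer each piece to the horizontal centroidal axis using Ī + A·d² with d = y − 1.9445:
  vertical leg: d = 0.45549 in → contributes +6.6377 in⁴
  horizontal leg (remainder): d = -1.6195 in → contributes +2.3324 in⁴
Total I = 8.9701 in⁴.
Extreme fibre distance c = 2.8555 in; S = I/c = 3.1414 in³.

S_x ≈ 3.14 in³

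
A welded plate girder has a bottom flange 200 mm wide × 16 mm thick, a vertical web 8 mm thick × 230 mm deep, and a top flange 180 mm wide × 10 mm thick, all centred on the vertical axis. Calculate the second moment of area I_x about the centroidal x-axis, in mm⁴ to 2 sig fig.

Treat the section as a set of non-overlapping primitives; coordinates are from the bounding-box lower-left.
Bottom plate: 200 × 16, A = 3 200 mm², y = 8 mm, Ī = 68 267 mm⁴.
Web plate: 8 × 230, A = 1 840 mm², y = 131 mm, Ī = 8 111 333 mm⁴.
Top plate: 180 × 10, A = 1 800 mm², y = 251 mm, Ī = 15 000 mm⁴.
Centroid: ȳ = ΣA·y / ΣA = 105 mm.
Transfer each piece to the centroidal x-axis using Ī + A·d² with d = y − 105:
  bottom plate: d = -97.04 mm → contributes +30 198 853 mm⁴
  web plate: d = 25.96 mm → contributes +9 351 818 mm⁴
  top plate: d = 146 mm → contributes +38 365 360 mm⁴
Total I = 77 916 032 mm⁴.

I_x ≈ 7.8 × 10⁷ mm⁴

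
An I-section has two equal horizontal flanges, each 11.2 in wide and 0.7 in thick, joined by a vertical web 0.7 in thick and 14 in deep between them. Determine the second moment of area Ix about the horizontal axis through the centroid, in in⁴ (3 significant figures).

Ix ≈ 1010 in⁴

Decompose the section into non-overlapping parts with the origin at the bottom-left of its bounding rectangle.
Bottom flange: 11.2 × 0.7, A = 7.84 in², y = 0.35 in, Ī = 0.32013 in⁴.
Web: 0.7 × 14, A = 9.8 in², y = 7.7 in, Ī = 160.07 in⁴.
Top flange: 11.2 × 0.7, A = 7.84 in², y = 15.05 in, Ī = 0.32013 in⁴.
By symmetry the centroid is at mid-height, ȳ = 7.7 in.
Transfer each piece to the horizontal axis through the centroid using Ī + A·d² with d = y − 7.7:
  bottom flange: d = -7.35 in → contributes +423.86 in⁴
  web: d = 0 in → contributes +160.07 in⁴
  top flange: d = 7.35 in → contributes +423.86 in⁴
Total I = 1007.8 in⁴.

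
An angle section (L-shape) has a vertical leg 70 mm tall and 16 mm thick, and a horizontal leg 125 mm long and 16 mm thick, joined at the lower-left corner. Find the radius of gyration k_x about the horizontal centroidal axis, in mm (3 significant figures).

k_x ≈ 18.6 mm

Treat the section as a set of non-overlapping primitives; coordinates are from the bounding-box lower-left.
Vertical leg: 16 × 70, A = 1 120 mm², y = 35 mm, Ī = 457 333 mm⁴.
Horizontal leg (remainder): 109 × 16, A = 1 744 mm², y = 8 mm, Ī = 37 205 mm⁴.
Centroid: ȳ = ΣA·y / ΣA = 18.559 mm.
Transfer each piece to the horizontal centroidal axis using Ī + A·d² with d = y − 18.559:
  vertical leg: d = 16.441 mm → contributes +760 089 mm⁴
  horizontal leg (remainder): d = -10.559 mm → contributes +231 636 mm⁴
Total I = 991 725 mm⁴.
Radius of gyration: k = √(I/A) = √(991 725 / 2 864) = 18.608 mm.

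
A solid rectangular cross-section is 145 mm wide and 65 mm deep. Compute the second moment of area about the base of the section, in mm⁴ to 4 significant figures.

The section: 145 × 65, A = 9 425 mm², y = 32.5 mm, Ī = 3 318 385 mm⁴.
Transfer it to the base of the section using Ī + A·d² with d = y − 0:
  the section: d = 32.5 mm → contributes +13 273 542 mm⁴
Total I = 13 273 542 mm⁴.

I_base ≈ 1.327 × 10⁷ mm⁴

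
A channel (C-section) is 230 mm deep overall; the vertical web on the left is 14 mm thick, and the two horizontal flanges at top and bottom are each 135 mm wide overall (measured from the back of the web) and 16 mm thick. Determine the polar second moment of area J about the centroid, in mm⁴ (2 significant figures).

J ≈ 7.1 × 10⁷ mm⁴

Split into non-overlapping primitives; take the origin at the lower-left of the bounding box.
Web: 14 × 230, A = 3 220 mm², y = 115 mm, Ī = 14 194 833 mm⁴.
Top flange (beyond web): 121 × 16, A = 1 936 mm², y = 222 mm, Ī = 41 301 mm⁴.
Bottom flange (beyond web): 121 × 16, A = 1 936 mm², y = 8 mm, Ī = 41 301 mm⁴.
By symmetry the centroid is at mid-height, ȳ = 115 mm.
Transfer each piece to the centroidal x-axis using Ī + A·d² with d = y − 115:
  web: d = 0 mm → contributes +14 194 833 mm⁴
  top flange (beyond web): d = 107 mm → contributes +22 206 565 mm⁴
  bottom flange (beyond web): d = -107 mm → contributes +22 206 565 mm⁴
Total I = 58 607 964 mm⁴.
For the y-axis: x̄ = 43.85 mm.
Repeating about the centroidal y-axis gives I_y = 12 786 710 mm⁴.
Polar second moment: J = I_x + I_y = 71 394 674 mm⁴.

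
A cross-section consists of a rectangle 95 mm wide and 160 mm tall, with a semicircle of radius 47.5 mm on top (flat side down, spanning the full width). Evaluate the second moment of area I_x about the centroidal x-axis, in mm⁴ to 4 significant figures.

Split into non-overlapping primitives; take the origin at the lower-left of the bounding box.
Rectangular body: 95 × 160, A = 15 200 mm², y = 80 mm, Ī = 32 426 667 mm⁴.
Semicircular cap: semicircle r = 47.5, A = 3544.11 mm², y = 180.16 mm, Ī = 558 736 mm⁴.
Centroid: ȳ = ΣA·y / ΣA = 98.938 mm.
Transfer each piece to the centroidal x-axis using Ī + A·d² with d = y − 98.938:
  rectangular body: d = -18.938 mm → contributes +37 878 136 mm⁴
  semicircular cap: d = 81.2216 mm → contributes +23 939 034 mm⁴
Total I = 61 817 170 mm⁴.

I_x ≈ 6.182 × 10⁷ mm⁴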